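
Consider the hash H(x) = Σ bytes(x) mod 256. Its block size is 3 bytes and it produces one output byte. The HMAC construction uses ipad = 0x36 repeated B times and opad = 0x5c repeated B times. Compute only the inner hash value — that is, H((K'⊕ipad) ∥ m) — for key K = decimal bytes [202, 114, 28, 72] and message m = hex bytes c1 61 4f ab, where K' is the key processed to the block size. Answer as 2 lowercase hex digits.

1e

Key decimal bytes [202, 114, 28, 72] = ca 72 1c 48 is 4 bytes > B = 3, so hash it first: H(key) = a0, then zero-pad to 3 bytes: K' = a0 00 00.
K' ⊕ ipad = 96 36 36.
Inner input = 96 36 36 ∥ c1 61 4f ab.
Inner hash: sum = 150+54+54+193+97+79+171 = 798; mod 256 = 30 → 1e.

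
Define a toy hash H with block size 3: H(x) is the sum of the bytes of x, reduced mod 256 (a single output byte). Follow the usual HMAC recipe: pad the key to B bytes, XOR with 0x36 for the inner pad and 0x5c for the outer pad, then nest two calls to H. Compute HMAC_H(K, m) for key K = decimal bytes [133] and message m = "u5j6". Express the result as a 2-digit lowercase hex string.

fa

Key decimal bytes [133] = 85 is 1 byte ≤ B = 3; zero-pad to 3 bytes: K' = 85 00 00.
K' ⊕ ipad = b3 36 36.  K' ⊕ opad = d9 5c 5c.
Inner input = (K'⊕ipad) ∥ m = b3 36 36 ∥ 75 35 6a 36.
Inner hash: sum = 179+54+54+117+53+106+54 = 617; mod 256 = 105 → 69.
Outer input = (K'⊕opad) ∥ inner = d9 5c 5c ∥ 69.
Outer hash (tag): sum = 217+92+92+105 = 506; mod 256 = 250 → fa.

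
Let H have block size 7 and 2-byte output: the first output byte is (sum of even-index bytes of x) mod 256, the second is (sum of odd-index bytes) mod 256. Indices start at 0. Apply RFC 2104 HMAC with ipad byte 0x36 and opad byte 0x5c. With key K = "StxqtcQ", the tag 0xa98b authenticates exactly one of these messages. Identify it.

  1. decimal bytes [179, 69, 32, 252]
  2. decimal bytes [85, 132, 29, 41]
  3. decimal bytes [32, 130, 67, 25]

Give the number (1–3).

3

Key "StxqtcQ" = 53 74 78 71 74 63 51 is exactly B = 7 bytes: K' = 53 74 78 71 74 63 51.
K' ⊕ ipad = 65 42 4e 47 42 55 67; K' ⊕ opad = 0f 28 24 2d 28 3f 0d.
m1: inner = H(65 42 4e 47 42 55 67 b3 45 20 fc) = 9d b1; tag = H(0f 28 24 2d 28 3f 0d 9d b1) = 1931
m2: inner = H(65 42 4e 47 42 55 67 55 84 1d 29) = 09 50; tag = H(0f 28 24 2d 28 3f 0d 09 50) = b89d
m3: inner = H(65 42 4e 47 42 55 67 20 82 43 19) = f7 41; tag = H(0f 28 24 2d 28 3f 0d f7 41) = a98b ← matches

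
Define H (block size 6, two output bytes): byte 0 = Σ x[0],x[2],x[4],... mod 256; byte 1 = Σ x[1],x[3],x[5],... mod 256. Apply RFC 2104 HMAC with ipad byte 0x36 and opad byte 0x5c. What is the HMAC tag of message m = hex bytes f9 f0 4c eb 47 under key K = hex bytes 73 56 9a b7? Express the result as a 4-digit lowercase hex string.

0443

Key hex bytes 73 56 9a b7 is 4 bytes ≤ B = 6; zero-pad to 6 bytes: K' = 73 56 9a b7 00 00.
K' ⊕ ipad = 45 60 ac 81 36 36.  K' ⊕ opad = 2f 0a c6 eb 5c 5c.
Inner input = (K'⊕ipad) ∥ m = 45 60 ac 81 36 36 ∥ f9 f0 4c eb 47.
Inner hash: even-index sum = 691 mod 256 = 179; odd-index sum = 754 mod 256 = 242 → b3 f2.
Outer input = (K'⊕opad) ∥ inner = 2f 0a c6 eb 5c 5c ∥ b3 f2.
Outer hash (tag): even-index sum = 516 mod 256 = 4; odd-index sum = 579 mod 256 = 67 → 04 43.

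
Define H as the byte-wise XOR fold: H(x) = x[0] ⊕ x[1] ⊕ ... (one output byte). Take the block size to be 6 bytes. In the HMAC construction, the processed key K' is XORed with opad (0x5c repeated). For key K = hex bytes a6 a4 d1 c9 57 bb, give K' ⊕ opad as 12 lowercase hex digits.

Key hex bytes a6 a4 d1 c9 57 bb is exactly B = 6 bytes: K' = a6 a4 d1 c9 57 bb.
XOR each byte with 0x5c: a6⊕5c=fa, a4⊕5c=f8, d1⊕5c=8d, c9⊕5c=95, 57⊕5c=0b, bb⊕5c=e7.

faf88d950be7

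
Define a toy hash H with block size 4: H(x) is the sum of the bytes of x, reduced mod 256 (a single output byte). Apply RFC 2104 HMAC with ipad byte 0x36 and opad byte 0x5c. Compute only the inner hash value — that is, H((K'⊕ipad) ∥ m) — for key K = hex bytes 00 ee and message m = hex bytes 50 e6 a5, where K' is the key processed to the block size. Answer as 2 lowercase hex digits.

Key hex bytes 00 ee is 2 bytes ≤ B = 4; zero-pad to 4 bytes: K' = 00 ee 00 00.
K' ⊕ ipad = 36 d8 36 36.
Inner input = 36 d8 36 36 ∥ 50 e6 a5.
Inner hash: sum = 54+216+54+54+80+230+165 = 853; mod 256 = 85 → 55.

55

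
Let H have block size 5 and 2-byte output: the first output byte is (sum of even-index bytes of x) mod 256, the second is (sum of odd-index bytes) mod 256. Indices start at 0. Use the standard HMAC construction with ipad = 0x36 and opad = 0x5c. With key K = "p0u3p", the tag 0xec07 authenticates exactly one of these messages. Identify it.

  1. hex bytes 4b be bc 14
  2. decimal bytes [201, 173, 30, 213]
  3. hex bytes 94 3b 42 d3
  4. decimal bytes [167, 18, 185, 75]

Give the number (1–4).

Key "p0u3p" = 70 30 75 33 70 is exactly B = 5 bytes: K' = 70 30 75 33 70.
K' ⊕ ipad = 46 06 43 05 46; K' ⊕ opad = 2c 6c 29 6f 2c.
m1: inner = H(46 06 43 05 46 4b be bc 14) = a1 12; tag = H(2c 6c 29 6f 2c a1 12) = 937c
m2: inner = H(46 06 43 05 46 c9 ad 1e d5) = 51 f2; tag = H(2c 6c 29 6f 2c 51 f2) = 732c
m3: inner = H(46 06 43 05 46 94 3b 42 d3) = dd e1; tag = H(2c 6c 29 6f 2c dd e1) = 62b8
m4: inner = H(46 06 43 05 46 a7 12 b9 4b) = 2c 6b; tag = H(2c 6c 29 6f 2c 2c 6b) = ec07 ← matches

4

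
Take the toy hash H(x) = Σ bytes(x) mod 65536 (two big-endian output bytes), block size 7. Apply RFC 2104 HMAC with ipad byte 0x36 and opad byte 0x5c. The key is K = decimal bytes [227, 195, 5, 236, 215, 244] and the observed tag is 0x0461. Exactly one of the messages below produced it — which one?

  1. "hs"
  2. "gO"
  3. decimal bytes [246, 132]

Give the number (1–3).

2

Key decimal bytes [227, 195, 5, 236, 215, 244] = e3 c3 05 ec d7 f4 is 6 bytes ≤ B = 7; zero-pad to 7 bytes: K' = e3 c3 05 ec d7 f4 00.
K' ⊕ ipad = d5 f5 33 da e1 c2 36; K' ⊕ opad = bf 9f 59 b0 8b a8 5c.
m1: inner = H(d5 f5 33 da e1 c2 36 68 73) = 05 8b; tag = H(bf 9f 59 b0 8b a8 5c 05 8b) = 0486
m2: inner = H(d5 f5 33 da e1 c2 36 67 4f) = 05 66; tag = H(bf 9f 59 b0 8b a8 5c 05 66) = 0461 ← matches
m3: inner = H(d5 f5 33 da e1 c2 36 f6 84) = 06 2a; tag = H(bf 9f 59 b0 8b a8 5c 06 2a) = 0426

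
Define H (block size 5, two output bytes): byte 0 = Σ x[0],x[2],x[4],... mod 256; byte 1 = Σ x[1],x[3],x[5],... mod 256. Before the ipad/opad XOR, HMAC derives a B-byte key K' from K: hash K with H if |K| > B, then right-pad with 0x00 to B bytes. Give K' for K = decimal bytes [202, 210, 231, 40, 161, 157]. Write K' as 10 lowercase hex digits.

|K| = 6 > B = 5, so first hash the key.
H(K): even-index sum = 594 mod 256 = 82; odd-index sum = 407 mod 256 = 151 → 52 97.
Zero-pad H(K) = 52 97 to 5 bytes: K' = 52 97 00 00 00.

5297000000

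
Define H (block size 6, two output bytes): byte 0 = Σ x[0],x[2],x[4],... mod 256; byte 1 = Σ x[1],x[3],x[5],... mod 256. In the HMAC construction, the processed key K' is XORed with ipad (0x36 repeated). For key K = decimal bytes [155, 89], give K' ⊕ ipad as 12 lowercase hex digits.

Key decimal bytes [155, 89] = 9b 59 is 2 bytes ≤ B = 6; zero-pad to 6 bytes: K' = 9b 59 00 00 00 00.
XOR each byte with 0x36: 9b⊕36=ad, 59⊕36=6f, 00⊕36=36, 00⊕36=36, 00⊕36=36, 00⊕36=36.

ad6f36363636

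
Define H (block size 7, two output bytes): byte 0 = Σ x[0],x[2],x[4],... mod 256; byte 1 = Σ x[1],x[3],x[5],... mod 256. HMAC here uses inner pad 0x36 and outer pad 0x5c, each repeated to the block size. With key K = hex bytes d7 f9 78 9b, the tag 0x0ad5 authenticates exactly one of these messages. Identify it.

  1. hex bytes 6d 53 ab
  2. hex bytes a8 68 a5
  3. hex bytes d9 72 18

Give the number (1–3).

Key hex bytes d7 f9 78 9b is 4 bytes ≤ B = 7; zero-pad to 7 bytes: K' = d7 f9 78 9b 00 00 00.
K' ⊕ ipad = e1 cf 4e ad 36 36 36; K' ⊕ opad = 8b a5 24 c7 5c 5c 5c.
m1: inner = H(e1 cf 4e ad 36 36 36 6d 53 ab) = ee ca; tag = H(8b a5 24 c7 5c 5c 5c ee ca) = 31b6
m2: inner = H(e1 cf 4e ad 36 36 36 a8 68 a5) = 03 ff; tag = H(8b a5 24 c7 5c 5c 5c 03 ff) = 66cb
m3: inner = H(e1 cf 4e ad 36 36 36 d9 72 18) = 0d a3; tag = H(8b a5 24 c7 5c 5c 5c 0d a3) = 0ad5 ← matches

3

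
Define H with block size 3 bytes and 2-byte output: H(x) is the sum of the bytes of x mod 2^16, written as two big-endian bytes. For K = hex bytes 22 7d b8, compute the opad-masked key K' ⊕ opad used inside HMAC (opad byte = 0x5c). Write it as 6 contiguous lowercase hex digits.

Key hex bytes 22 7d b8 is exactly B = 3 bytes: K' = 22 7d b8.
XOR each byte with 0x5c: 22⊕5c=7e, 7d⊕5c=21, b8⊕5c=e4.

7e21e4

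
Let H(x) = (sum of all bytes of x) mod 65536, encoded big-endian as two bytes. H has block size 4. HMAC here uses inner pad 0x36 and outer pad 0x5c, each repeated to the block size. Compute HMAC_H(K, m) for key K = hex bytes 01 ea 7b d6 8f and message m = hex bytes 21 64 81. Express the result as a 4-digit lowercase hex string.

0252

Key hex bytes 01 ea 7b d6 8f is 5 bytes > B = 4, so hash it first: H(key) = 02 cb, then zero-pad to 4 bytes: K' = 02 cb 00 00.
K' ⊕ ipad = 34 fd 36 36.  K' ⊕ opad = 5e 97 5c 5c.
Inner input = (K'⊕ipad) ∥ m = 34 fd 36 36 ∥ 21 64 81.
Inner hash: sum = 52+253+54+54+33+100+129 = 675 → 02 a3.
Outer input = (K'⊕opad) ∥ inner = 5e 97 5c 5c ∥ 02 a3.
Outer hash (tag): sum = 94+151+92+92+2+163 = 594 → 02 52.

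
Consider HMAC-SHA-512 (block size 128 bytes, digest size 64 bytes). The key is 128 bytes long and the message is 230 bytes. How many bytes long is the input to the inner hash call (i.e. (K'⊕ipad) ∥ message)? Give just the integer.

358

Key is 128 ≤ 128 bytes, zero-padded: |K'| = 128.
Inner input = (K'⊕ipad) ∥ m → 128 + 230 = 358 bytes.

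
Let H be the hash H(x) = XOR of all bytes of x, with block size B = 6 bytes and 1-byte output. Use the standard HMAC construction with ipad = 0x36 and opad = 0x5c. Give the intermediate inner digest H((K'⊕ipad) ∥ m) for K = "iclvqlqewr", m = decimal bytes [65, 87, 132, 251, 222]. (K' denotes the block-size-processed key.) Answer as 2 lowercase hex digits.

ab

Key "iclvqlqewr" = 69 63 6c 76 71 6c 71 65 77 72 is 10 bytes > B = 6, so hash it first: H(key) = 1c, then zero-pad to 6 bytes: K' = 1c 00 00 00 00 00.
K' ⊕ ipad = 2a 36 36 36 36 36.
Inner input = 2a 36 36 36 36 36 ∥ 41 57 84 fb de.
Inner hash: XOR 2a⊕36⊕36⊕36⊕36⊕36⊕41⊕57⊕84⊕fb⊕de = ab.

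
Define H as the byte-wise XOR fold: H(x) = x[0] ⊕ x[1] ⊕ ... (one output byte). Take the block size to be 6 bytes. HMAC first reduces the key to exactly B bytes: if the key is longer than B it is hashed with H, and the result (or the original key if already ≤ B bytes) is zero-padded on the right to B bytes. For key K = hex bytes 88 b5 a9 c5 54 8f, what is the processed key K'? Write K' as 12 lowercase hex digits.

88b5a9c5548f

Key hex bytes 88 b5 a9 c5 54 8f is exactly B = 6 bytes: K' = 88 b5 a9 c5 54 8f.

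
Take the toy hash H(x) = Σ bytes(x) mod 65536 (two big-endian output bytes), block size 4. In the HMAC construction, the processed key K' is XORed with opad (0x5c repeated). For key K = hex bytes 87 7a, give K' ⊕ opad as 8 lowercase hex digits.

db265c5c

Key hex bytes 87 7a is 2 bytes ≤ B = 4; zero-pad to 4 bytes: K' = 87 7a 00 00.
XOR each byte with 0x5c: 87⊕5c=db, 7a⊕5c=26, 00⊕5c=5c, 00⊕5c=5c.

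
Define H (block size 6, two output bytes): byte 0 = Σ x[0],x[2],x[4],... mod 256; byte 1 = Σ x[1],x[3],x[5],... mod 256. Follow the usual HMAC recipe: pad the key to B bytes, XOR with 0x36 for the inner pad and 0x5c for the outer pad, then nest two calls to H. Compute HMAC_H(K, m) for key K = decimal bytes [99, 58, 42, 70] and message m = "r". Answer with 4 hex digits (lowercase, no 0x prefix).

2a8e

Key decimal bytes [99, 58, 42, 70] = 63 3a 2a 46 is 4 bytes ≤ B = 6; zero-pad to 6 bytes: K' = 63 3a 2a 46 00 00.
K' ⊕ ipad = 55 0c 1c 70 36 36.  K' ⊕ opad = 3f 66 76 1a 5c 5c.
Inner input = (K'⊕ipad) ∥ m = 55 0c 1c 70 36 36 ∥ 72.
Inner hash: even-index sum = 281 mod 256 = 25; odd-index sum = 178 mod 256 = 178 → 19 b2.
Outer input = (K'⊕opad) ∥ inner = 3f 66 76 1a 5c 5c ∥ 19 b2.
Outer hash (tag): even-index sum = 298 mod 256 = 42; odd-index sum = 398 mod 256 = 142 → 2a 8e.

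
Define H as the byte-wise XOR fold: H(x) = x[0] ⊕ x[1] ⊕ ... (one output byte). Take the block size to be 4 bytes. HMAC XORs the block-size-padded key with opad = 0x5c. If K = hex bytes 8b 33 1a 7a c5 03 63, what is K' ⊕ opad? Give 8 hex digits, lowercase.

Key hex bytes 8b 33 1a 7a c5 03 63 is 7 bytes > B = 4, so hash it first: H(key) = 7d, then zero-pad to 4 bytes: K' = 7d 00 00 00.
XOR each byte with 0x5c: 7d⊕5c=21, 00⊕5c=5c, 00⊕5c=5c, 00⊕5c=5c.

215c5c5c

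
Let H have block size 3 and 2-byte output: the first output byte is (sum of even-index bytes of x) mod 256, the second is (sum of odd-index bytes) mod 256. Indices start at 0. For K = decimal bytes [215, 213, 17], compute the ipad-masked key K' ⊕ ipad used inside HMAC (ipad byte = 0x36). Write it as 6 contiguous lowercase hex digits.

e1e327

Key decimal bytes [215, 213, 17] = d7 d5 11 is exactly B = 3 bytes: K' = d7 d5 11.
XOR each byte with 0x36: d7⊕36=e1, d5⊕36=e3, 11⊕36=27.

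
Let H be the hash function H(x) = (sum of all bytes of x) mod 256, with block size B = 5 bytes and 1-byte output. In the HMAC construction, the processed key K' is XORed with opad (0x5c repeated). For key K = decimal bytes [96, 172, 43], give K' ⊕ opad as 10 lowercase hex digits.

Key decimal bytes [96, 172, 43] = 60 ac 2b is 3 bytes ≤ B = 5; zero-pad to 5 bytes: K' = 60 ac 2b 00 00.
XOR each byte with 0x5c: 60⊕5c=3c, ac⊕5c=f0, 2b⊕5c=77, 00⊕5c=5c, 00⊕5c=5c.

3cf0775c5c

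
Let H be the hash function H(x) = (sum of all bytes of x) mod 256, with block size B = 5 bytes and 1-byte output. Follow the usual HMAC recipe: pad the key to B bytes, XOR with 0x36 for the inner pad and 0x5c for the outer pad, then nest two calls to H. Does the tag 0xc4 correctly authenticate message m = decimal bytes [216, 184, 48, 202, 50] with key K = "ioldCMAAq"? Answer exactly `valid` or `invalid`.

invalid

Key "ioldCMAAq" = 69 6f 6c 64 43 4d 41 41 71 is 9 bytes > B = 5, so hash it first: H(key) = 2b, then zero-pad to 5 bytes: K' = 2b 00 00 00 00.
K' ⊕ ipad = 1d 36 36 36 36; K' ⊕ opad = 77 5c 5c 5c 5c.
Inner hash: sum = 29+54+54+54+54+216+184+48+202+50 = 945; mod 256 = 177 → b1.
Outer hash (recomputed tag): sum = 119+92+92+92+92+177 = 664; mod 256 = 152 → 98.
Recomputed tag = 98; claimed = c4 → mismatch.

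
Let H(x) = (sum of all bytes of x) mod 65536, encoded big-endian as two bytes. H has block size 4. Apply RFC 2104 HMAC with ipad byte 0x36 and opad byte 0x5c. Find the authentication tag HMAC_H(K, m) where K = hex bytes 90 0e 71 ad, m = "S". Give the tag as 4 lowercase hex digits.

0251

Key hex bytes 90 0e 71 ad is exactly B = 4 bytes: K' = 90 0e 71 ad.
K' ⊕ ipad = a6 38 47 9b.  K' ⊕ opad = cc 52 2d f1.
Inner input = (K'⊕ipad) ∥ m = a6 38 47 9b ∥ 53.
Inner hash: sum = 166+56+71+155+83 = 531 → 02 13.
Outer input = (K'⊕opad) ∥ inner = cc 52 2d f1 ∥ 02 13.
Outer hash (tag): sum = 204+82+45+241+2+19 = 593 → 02 51.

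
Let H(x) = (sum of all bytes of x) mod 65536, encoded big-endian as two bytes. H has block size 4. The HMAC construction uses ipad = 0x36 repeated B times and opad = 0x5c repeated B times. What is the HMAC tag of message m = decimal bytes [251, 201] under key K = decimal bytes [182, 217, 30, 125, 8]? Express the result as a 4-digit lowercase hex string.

Key decimal bytes [182, 217, 30, 125, 8] = b6 d9 1e 7d 08 is 5 bytes > B = 4, so hash it first: H(key) = 02 32, then zero-pad to 4 bytes: K' = 02 32 00 00.
K' ⊕ ipad = 34 04 36 36.  K' ⊕ opad = 5e 6e 5c 5c.
Inner input = (K'⊕ipad) ∥ m = 34 04 36 36 ∥ fb c9.
Inner hash: sum = 52+4+54+54+251+201 = 616 → 02 68.
Outer input = (K'⊕opad) ∥ inner = 5e 6e 5c 5c ∥ 02 68.
Outer hash (tag): sum = 94+110+92+92+2+104 = 494 → 01 ee.

01ee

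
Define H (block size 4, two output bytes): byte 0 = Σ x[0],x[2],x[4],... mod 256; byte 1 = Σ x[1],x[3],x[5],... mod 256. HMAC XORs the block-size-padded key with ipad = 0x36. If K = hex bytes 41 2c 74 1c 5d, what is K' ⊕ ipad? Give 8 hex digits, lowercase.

247e3636

Key hex bytes 41 2c 74 1c 5d is 5 bytes > B = 4, so hash it first: H(key) = 12 48, then zero-pad to 4 bytes: K' = 12 48 00 00.
XOR each byte with 0x36: 12⊕36=24, 48⊕36=7e, 00⊕36=36, 00⊕36=36.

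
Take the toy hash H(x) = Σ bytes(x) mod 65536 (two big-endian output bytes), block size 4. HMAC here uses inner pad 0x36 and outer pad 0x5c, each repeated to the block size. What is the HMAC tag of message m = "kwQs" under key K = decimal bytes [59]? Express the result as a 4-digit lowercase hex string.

Key decimal bytes [59] = 3b is 1 byte ≤ B = 4; zero-pad to 4 bytes: K' = 3b 00 00 00.
K' ⊕ ipad = 0d 36 36 36.  K' ⊕ opad = 67 5c 5c 5c.
Inner input = (K'⊕ipad) ∥ m = 0d 36 36 36 ∥ 6b 77 51 73.
Inner hash: sum = 13+54+54+54+107+119+81+115 = 597 → 02 55.
Outer input = (K'⊕opad) ∥ inner = 67 5c 5c 5c ∥ 02 55.
Outer hash (tag): sum = 103+92+92+92+2+85 = 466 → 01 d2.

01d2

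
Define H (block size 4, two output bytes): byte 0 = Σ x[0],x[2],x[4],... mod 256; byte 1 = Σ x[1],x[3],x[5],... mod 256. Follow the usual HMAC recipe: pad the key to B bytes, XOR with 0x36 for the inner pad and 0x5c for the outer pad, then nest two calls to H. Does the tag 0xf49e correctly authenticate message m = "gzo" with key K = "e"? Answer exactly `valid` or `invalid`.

valid

Key "e" = 65 is 1 byte ≤ B = 4; zero-pad to 4 bytes: K' = 65 00 00 00.
K' ⊕ ipad = 53 36 36 36; K' ⊕ opad = 39 5c 5c 5c.
Inner hash: even-index sum = 351 mod 256 = 95; odd-index sum = 230 mod 256 = 230 → 5f e6.
Outer hash (recomputed tag): even-index sum = 244 mod 256 = 244; odd-index sum = 414 mod 256 = 158 → f4 9e.
Recomputed tag = f49e; claimed = f49e → match.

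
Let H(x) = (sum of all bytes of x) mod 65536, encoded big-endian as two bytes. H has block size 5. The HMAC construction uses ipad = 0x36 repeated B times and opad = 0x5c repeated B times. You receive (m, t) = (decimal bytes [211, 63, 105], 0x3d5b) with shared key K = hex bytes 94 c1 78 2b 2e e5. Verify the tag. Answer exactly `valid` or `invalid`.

invalid

Key hex bytes 94 c1 78 2b 2e e5 is 6 bytes > B = 5, so hash it first: H(key) = 03 0b, then zero-pad to 5 bytes: K' = 03 0b 00 00 00.
K' ⊕ ipad = 35 3d 36 36 36; K' ⊕ opad = 5f 57 5c 5c 5c.
Inner hash: sum = 53+61+54+54+54+211+63+105 = 655 → 02 8f.
Outer hash (recomputed tag): sum = 95+87+92+92+92+2+143 = 603 → 02 5b.
Recomputed tag = 025b; claimed = 3d5b → mismatch.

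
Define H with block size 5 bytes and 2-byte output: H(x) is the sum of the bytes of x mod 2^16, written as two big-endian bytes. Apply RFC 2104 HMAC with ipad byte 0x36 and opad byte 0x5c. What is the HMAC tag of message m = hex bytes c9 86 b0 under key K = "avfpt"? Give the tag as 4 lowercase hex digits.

Key "avfpt" = 61 76 66 70 74 is exactly B = 5 bytes: K' = 61 76 66 70 74.
K' ⊕ ipad = 57 40 50 46 42.  K' ⊕ opad = 3d 2a 3a 2c 28.
Inner input = (K'⊕ipad) ∥ m = 57 40 50 46 42 ∥ c9 86 b0.
Inner hash: sum = 87+64+80+70+66+201+134+176 = 878 → 03 6e.
Outer input = (K'⊕opad) ∥ inner = 3d 2a 3a 2c 28 ∥ 03 6e.
Outer hash (tag): sum = 61+42+58+44+40+3+110 = 358 → 01 66.

0166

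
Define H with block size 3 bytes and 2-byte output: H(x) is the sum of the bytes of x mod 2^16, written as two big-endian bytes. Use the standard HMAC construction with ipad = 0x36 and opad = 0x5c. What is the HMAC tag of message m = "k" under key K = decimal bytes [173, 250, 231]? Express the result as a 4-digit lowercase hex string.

02f7

Key decimal bytes [173, 250, 231] = ad fa e7 is exactly B = 3 bytes: K' = ad fa e7.
K' ⊕ ipad = 9b cc d1.  K' ⊕ opad = f1 a6 bb.
Inner input = (K'⊕ipad) ∥ m = 9b cc d1 ∥ 6b.
Inner hash: sum = 155+204+209+107 = 675 → 02 a3.
Outer input = (K'⊕opad) ∥ inner = f1 a6 bb ∥ 02 a3.
Outer hash (tag): sum = 241+166+187+2+163 = 759 → 02 f7.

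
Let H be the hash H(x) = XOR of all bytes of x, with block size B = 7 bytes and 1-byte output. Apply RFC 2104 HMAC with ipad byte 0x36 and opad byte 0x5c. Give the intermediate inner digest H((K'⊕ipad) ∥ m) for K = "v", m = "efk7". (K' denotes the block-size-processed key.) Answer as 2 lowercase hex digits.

Key "v" = 76 is 1 byte ≤ B = 7; zero-pad to 7 bytes: K' = 76 00 00 00 00 00 00.
K' ⊕ ipad = 40 36 36 36 36 36 36.
Inner input = 40 36 36 36 36 36 36 ∥ 65 66 6b 37.
Inner hash: XOR 40⊕36⊕36⊕36⊕36⊕36⊕36⊕65⊕66⊕6b⊕37 = 1f.

1f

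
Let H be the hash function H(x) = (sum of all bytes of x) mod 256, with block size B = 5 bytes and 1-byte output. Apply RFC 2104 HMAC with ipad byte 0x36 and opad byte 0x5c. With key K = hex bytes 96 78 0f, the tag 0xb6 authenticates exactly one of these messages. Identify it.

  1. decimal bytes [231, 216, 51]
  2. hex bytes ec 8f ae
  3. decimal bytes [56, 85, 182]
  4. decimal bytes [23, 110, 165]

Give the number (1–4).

Key hex bytes 96 78 0f is 3 bytes ≤ B = 5; zero-pad to 5 bytes: K' = 96 78 0f 00 00.
K' ⊕ ipad = a0 4e 39 36 36; K' ⊕ opad = ca 24 53 5c 5c.
m1: inner = H(a0 4e 39 36 36 e7 d8 33) = 85; tag = H(ca 24 53 5c 5c 85) = 7e
m2: inner = H(a0 4e 39 36 36 ec 8f ae) = bc; tag = H(ca 24 53 5c 5c bc) = b5
m3: inner = H(a0 4e 39 36 36 38 55 b6) = d6; tag = H(ca 24 53 5c 5c d6) = cf
m4: inner = H(a0 4e 39 36 36 17 6e a5) = bd; tag = H(ca 24 53 5c 5c bd) = b6 ← matches

4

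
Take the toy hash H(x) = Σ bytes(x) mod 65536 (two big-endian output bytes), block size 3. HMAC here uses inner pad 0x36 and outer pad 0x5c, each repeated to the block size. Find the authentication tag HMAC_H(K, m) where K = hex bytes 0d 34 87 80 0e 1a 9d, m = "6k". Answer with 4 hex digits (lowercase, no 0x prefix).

Key hex bytes 0d 34 87 80 0e 1a 9d is 7 bytes > B = 3, so hash it first: H(key) = 02 0d, then zero-pad to 3 bytes: K' = 02 0d 00.
K' ⊕ ipad = 34 3b 36.  K' ⊕ opad = 5e 51 5c.
Inner input = (K'⊕ipad) ∥ m = 34 3b 36 ∥ 36 6b.
Inner hash: sum = 52+59+54+54+107 = 326 → 01 46.
Outer input = (K'⊕opad) ∥ inner = 5e 51 5c ∥ 01 46.
Outer hash (tag): sum = 94+81+92+1+70 = 338 → 01 52.

0152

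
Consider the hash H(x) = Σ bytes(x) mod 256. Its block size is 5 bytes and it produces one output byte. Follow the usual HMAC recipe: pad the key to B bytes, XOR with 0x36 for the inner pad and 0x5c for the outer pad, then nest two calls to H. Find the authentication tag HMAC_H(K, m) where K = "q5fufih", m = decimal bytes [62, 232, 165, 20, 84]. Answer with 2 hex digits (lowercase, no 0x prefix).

ed

Key "q5fufih" = 71 35 66 75 66 69 68 is 7 bytes > B = 5, so hash it first: H(key) = b8, then zero-pad to 5 bytes: K' = b8 00 00 00 00.
K' ⊕ ipad = 8e 36 36 36 36.  K' ⊕ opad = e4 5c 5c 5c 5c.
Inner input = (K'⊕ipad) ∥ m = 8e 36 36 36 36 ∥ 3e e8 a5 14 54.
Inner hash: sum = 142+54+54+54+54+62+232+165+20+84 = 921; mod 256 = 153 → 99.
Outer input = (K'⊕opad) ∥ inner = e4 5c 5c 5c 5c ∥ 99.
Outer hash (tag): sum = 228+92+92+92+92+153 = 749; mod 256 = 237 → ed.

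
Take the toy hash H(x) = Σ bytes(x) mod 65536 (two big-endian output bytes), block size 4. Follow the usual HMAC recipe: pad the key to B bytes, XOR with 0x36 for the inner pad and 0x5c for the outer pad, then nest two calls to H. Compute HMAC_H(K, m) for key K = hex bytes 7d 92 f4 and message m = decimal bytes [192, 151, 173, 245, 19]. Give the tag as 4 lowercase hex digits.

02ea

Key hex bytes 7d 92 f4 is 3 bytes ≤ B = 4; zero-pad to 4 bytes: K' = 7d 92 f4 00.
K' ⊕ ipad = 4b a4 c2 36.  K' ⊕ opad = 21 ce a8 5c.
Inner input = (K'⊕ipad) ∥ m = 4b a4 c2 36 ∥ c0 97 ad f5 13.
Inner hash: sum = 75+164+194+54+192+151+173+245+19 = 1267 → 04 f3.
Outer input = (K'⊕opad) ∥ inner = 21 ce a8 5c ∥ 04 f3.
Outer hash (tag): sum = 33+206+168+92+4+243 = 746 → 02 ea.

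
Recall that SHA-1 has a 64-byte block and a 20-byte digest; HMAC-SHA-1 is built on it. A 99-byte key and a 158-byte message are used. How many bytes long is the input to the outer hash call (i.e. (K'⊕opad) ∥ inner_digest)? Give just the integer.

84

Key is 99 > 64 bytes, so it is hashed to 20 bytes then zero-padded to 64: |K'| = 64.
Outer input = (K'⊕opad) ∥ H(inner) → 64 + 20 = 84 bytes.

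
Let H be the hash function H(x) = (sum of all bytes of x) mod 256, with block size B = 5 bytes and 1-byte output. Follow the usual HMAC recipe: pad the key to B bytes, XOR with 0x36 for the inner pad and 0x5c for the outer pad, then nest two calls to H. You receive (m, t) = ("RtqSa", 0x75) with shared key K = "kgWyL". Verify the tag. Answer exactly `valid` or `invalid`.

Key "kgWyL" = 6b 67 57 79 4c is exactly B = 5 bytes: K' = 6b 67 57 79 4c.
K' ⊕ ipad = 5d 51 61 4f 7a; K' ⊕ opad = 37 3b 0b 25 10.
Inner hash: sum = 93+81+97+79+122+82+116+113+83+97 = 963; mod 256 = 195 → c3.
Outer hash (recomputed tag): sum = 55+59+11+37+16+195 = 373; mod 256 = 117 → 75.
Recomputed tag = 75; claimed = 75 → match.

valid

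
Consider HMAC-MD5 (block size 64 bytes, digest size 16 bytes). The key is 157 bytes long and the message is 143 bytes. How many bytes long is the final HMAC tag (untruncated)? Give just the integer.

16

The tag is one MD5 digest: 16 bytes.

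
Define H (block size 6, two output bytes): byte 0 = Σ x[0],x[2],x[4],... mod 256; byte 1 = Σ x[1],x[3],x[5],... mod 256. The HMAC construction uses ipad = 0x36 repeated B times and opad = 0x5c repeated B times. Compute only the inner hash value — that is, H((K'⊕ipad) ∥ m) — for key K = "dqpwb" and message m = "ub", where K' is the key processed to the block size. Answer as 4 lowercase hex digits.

6120

Key "dqpwb" = 64 71 70 77 62 is 5 bytes ≤ B = 6; zero-pad to 6 bytes: K' = 64 71 70 77 62 00.
K' ⊕ ipad = 52 47 46 41 54 36.
Inner input = 52 47 46 41 54 36 ∥ 75 62.
Inner hash: even-index sum = 353 mod 256 = 97; odd-index sum = 288 mod 256 = 32 → 61 20.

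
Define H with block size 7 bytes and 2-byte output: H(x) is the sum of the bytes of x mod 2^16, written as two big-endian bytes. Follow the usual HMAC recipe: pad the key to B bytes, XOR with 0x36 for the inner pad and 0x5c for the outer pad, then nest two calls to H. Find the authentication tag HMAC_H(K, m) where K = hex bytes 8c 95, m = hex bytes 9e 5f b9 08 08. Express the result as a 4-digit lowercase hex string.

039a

Key hex bytes 8c 95 is 2 bytes ≤ B = 7; zero-pad to 7 bytes: K' = 8c 95 00 00 00 00 00.
K' ⊕ ipad = ba a3 36 36 36 36 36.  K' ⊕ opad = d0 c9 5c 5c 5c 5c 5c.
Inner input = (K'⊕ipad) ∥ m = ba a3 36 36 36 36 36 ∥ 9e 5f b9 08 08.
Inner hash: sum = 186+163+54+54+54+54+54+158+95+185+8+8 = 1073 → 04 31.
Outer input = (K'⊕opad) ∥ inner = d0 c9 5c 5c 5c 5c 5c ∥ 04 31.
Outer hash (tag): sum = 208+201+92+92+92+92+92+4+49 = 922 → 03 9a.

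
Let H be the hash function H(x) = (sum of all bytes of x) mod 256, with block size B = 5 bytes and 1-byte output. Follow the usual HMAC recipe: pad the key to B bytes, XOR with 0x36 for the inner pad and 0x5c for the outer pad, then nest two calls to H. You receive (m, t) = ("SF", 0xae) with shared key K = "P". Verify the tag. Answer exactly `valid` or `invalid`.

Key "P" = 50 is 1 byte ≤ B = 5; zero-pad to 5 bytes: K' = 50 00 00 00 00.
K' ⊕ ipad = 66 36 36 36 36; K' ⊕ opad = 0c 5c 5c 5c 5c.
Inner hash: sum = 102+54+54+54+54+83+70 = 471; mod 256 = 215 → d7.
Outer hash (recomputed tag): sum = 12+92+92+92+92+215 = 595; mod 256 = 83 → 53.
Recomputed tag = 53; claimed = ae → mismatch.

invalid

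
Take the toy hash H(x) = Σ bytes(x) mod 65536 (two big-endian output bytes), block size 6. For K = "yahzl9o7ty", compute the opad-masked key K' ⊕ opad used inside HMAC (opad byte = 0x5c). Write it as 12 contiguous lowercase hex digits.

Key "yahzl9o7ty" = 79 61 68 7a 6c 39 6f 37 74 79 is 10 bytes > B = 6, so hash it first: H(key) = 03 f4, then zero-pad to 6 bytes: K' = 03 f4 00 00 00 00.
XOR each byte with 0x5c: 03⊕5c=5f, f4⊕5c=a8, 00⊕5c=5c, 00⊕5c=5c, 00⊕5c=5c, 00⊕5c=5c.

5fa85c5c5c5c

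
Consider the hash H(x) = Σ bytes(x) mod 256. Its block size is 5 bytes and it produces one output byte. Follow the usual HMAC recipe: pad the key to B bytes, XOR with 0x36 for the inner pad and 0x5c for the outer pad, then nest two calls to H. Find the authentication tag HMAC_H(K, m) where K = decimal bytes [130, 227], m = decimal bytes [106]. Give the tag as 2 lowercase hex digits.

46

Key decimal bytes [130, 227] = 82 e3 is 2 bytes ≤ B = 5; zero-pad to 5 bytes: K' = 82 e3 00 00 00.
K' ⊕ ipad = b4 d5 36 36 36.  K' ⊕ opad = de bf 5c 5c 5c.
Inner input = (K'⊕ipad) ∥ m = b4 d5 36 36 36 ∥ 6a.
Inner hash: sum = 180+213+54+54+54+106 = 661; mod 256 = 149 → 95.
Outer input = (K'⊕opad) ∥ inner = de bf 5c 5c 5c ∥ 95.
Outer hash (tag): sum = 222+191+92+92+92+149 = 838; mod 256 = 70 → 46.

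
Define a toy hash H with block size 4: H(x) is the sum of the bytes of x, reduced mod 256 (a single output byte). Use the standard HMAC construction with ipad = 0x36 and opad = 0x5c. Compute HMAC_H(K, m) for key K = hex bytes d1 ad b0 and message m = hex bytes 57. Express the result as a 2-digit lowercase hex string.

5b

Key hex bytes d1 ad b0 is 3 bytes ≤ B = 4; zero-pad to 4 bytes: K' = d1 ad b0 00.
K' ⊕ ipad = e7 9b 86 36.  K' ⊕ opad = 8d f1 ec 5c.
Inner input = (K'⊕ipad) ∥ m = e7 9b 86 36 ∥ 57.
Inner hash: sum = 231+155+134+54+87 = 661; mod 256 = 149 → 95.
Outer input = (K'⊕opad) ∥ inner = 8d f1 ec 5c ∥ 95.
Outer hash (tag): sum = 141+241+236+92+149 = 859; mod 256 = 91 → 5b.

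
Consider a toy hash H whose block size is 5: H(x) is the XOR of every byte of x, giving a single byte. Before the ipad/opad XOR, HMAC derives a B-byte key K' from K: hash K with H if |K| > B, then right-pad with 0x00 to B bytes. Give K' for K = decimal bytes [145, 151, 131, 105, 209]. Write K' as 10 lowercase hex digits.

Key decimal bytes [145, 151, 131, 105, 209] = 91 97 83 69 d1 is exactly B = 5 bytes: K' = 91 97 83 69 d1.

91978369d1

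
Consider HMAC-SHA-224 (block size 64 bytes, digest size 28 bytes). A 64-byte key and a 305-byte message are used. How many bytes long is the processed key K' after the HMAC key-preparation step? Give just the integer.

Key is 64 ≤ 64 bytes, zero-padded: |K'| = 64.

64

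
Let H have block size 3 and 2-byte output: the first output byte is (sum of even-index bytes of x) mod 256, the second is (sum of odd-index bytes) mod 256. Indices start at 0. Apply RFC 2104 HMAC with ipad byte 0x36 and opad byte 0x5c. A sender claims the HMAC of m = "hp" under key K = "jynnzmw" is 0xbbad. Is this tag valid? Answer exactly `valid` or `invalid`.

valid

Key "jynnzmw" = 6a 79 6e 6e 7a 6d 77 is 7 bytes > B = 3, so hash it first: H(key) = c9 54, then zero-pad to 3 bytes: K' = c9 54 00.
K' ⊕ ipad = ff 62 36; K' ⊕ opad = 95 08 5c.
Inner hash: even-index sum = 421 mod 256 = 165; odd-index sum = 202 mod 256 = 202 → a5 ca.
Outer hash (recomputed tag): even-index sum = 443 mod 256 = 187; odd-index sum = 173 mod 256 = 173 → bb ad.
Recomputed tag = bbad; claimed = bbad → match.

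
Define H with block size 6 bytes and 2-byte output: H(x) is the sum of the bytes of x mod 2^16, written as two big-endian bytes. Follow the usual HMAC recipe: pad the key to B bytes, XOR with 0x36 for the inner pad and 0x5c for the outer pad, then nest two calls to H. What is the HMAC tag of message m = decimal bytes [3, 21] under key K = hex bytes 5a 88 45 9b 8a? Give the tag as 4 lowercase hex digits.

0343

Key hex bytes 5a 88 45 9b 8a is 5 bytes ≤ B = 6; zero-pad to 6 bytes: K' = 5a 88 45 9b 8a 00.
K' ⊕ ipad = 6c be 73 ad bc 36.  K' ⊕ opad = 06 d4 19 c7 d6 5c.
Inner input = (K'⊕ipad) ∥ m = 6c be 73 ad bc 36 ∥ 03 15.
Inner hash: sum = 108+190+115+173+188+54+3+21 = 852 → 03 54.
Outer input = (K'⊕opad) ∥ inner = 06 d4 19 c7 d6 5c ∥ 03 54.
Outer hash (tag): sum = 6+212+25+199+214+92+3+84 = 835 → 03 43.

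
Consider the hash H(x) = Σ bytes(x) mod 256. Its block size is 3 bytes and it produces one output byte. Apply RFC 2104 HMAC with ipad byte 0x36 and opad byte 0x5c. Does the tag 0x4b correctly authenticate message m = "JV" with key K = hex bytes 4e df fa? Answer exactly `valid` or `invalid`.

invalid

Key hex bytes 4e df fa is exactly B = 3 bytes: K' = 4e df fa.
K' ⊕ ipad = 78 e9 cc; K' ⊕ opad = 12 83 a6.
Inner hash: sum = 120+233+204+74+86 = 717; mod 256 = 205 → cd.
Outer hash (recomputed tag): sum = 18+131+166+205 = 520; mod 256 = 8 → 08.
Recomputed tag = 08; claimed = 4b → mismatch.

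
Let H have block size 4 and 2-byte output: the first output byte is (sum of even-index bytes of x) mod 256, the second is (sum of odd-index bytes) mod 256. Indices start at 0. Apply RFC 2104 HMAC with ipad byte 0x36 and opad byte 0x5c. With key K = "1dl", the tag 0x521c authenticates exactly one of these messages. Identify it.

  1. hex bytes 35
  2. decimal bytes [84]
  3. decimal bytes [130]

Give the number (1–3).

2

Key "1dl" = 31 64 6c is 3 bytes ≤ B = 4; zero-pad to 4 bytes: K' = 31 64 6c 00.
K' ⊕ ipad = 07 52 5a 36; K' ⊕ opad = 6d 38 30 5c.
m1: inner = H(07 52 5a 36 35) = 96 88; tag = H(6d 38 30 5c 96 88) = 331c
m2: inner = H(07 52 5a 36 54) = b5 88; tag = H(6d 38 30 5c b5 88) = 521c ← matches
m3: inner = H(07 52 5a 36 82) = e3 88; tag = H(6d 38 30 5c e3 88) = 801c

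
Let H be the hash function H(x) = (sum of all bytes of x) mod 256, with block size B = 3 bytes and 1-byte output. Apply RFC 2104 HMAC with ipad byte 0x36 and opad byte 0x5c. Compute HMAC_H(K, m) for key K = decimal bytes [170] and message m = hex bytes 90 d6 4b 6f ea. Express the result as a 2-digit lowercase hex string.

c0

Key decimal bytes [170] = aa is 1 byte ≤ B = 3; zero-pad to 3 bytes: K' = aa 00 00.
K' ⊕ ipad = 9c 36 36.  K' ⊕ opad = f6 5c 5c.
Inner input = (K'⊕ipad) ∥ m = 9c 36 36 ∥ 90 d6 4b 6f ea.
Inner hash: sum = 156+54+54+144+214+75+111+234 = 1042; mod 256 = 18 → 12.
Outer input = (K'⊕opad) ∥ inner = f6 5c 5c ∥ 12.
Outer hash (tag): sum = 246+92+92+18 = 448; mod 256 = 192 → c0.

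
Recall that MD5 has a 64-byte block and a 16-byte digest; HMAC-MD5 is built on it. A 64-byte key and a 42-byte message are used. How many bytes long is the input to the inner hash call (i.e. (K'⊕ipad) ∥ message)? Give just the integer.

106

Key is 64 ≤ 64 bytes, zero-padded: |K'| = 64.
Inner input = (K'⊕ipad) ∥ m → 64 + 42 = 106 bytes.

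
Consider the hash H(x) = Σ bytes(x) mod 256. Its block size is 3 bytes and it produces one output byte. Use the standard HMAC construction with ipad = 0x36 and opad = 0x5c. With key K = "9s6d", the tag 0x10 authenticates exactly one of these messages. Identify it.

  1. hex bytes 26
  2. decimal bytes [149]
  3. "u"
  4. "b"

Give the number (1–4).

Key "9s6d" = 39 73 36 64 is 4 bytes > B = 3, so hash it first: H(key) = 46, then zero-pad to 3 bytes: K' = 46 00 00.
K' ⊕ ipad = 70 36 36; K' ⊕ opad = 1a 5c 5c.
m1: inner = H(70 36 36 26) = 02; tag = H(1a 5c 5c 02) = d4
m2: inner = H(70 36 36 95) = 71; tag = H(1a 5c 5c 71) = 43
m3: inner = H(70 36 36 75) = 51; tag = H(1a 5c 5c 51) = 23
m4: inner = H(70 36 36 62) = 3e; tag = H(1a 5c 5c 3e) = 10 ← matches

4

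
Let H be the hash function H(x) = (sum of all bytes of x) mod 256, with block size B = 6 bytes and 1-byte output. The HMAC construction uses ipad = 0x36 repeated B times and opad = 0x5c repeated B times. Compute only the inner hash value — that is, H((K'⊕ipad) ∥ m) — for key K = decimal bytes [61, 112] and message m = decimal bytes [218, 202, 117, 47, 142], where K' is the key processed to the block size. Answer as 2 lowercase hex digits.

Key decimal bytes [61, 112] = 3d 70 is 2 bytes ≤ B = 6; zero-pad to 6 bytes: K' = 3d 70 00 00 00 00.
K' ⊕ ipad = 0b 46 36 36 36 36.
Inner input = 0b 46 36 36 36 36 ∥ da ca 75 2f 8e.
Inner hash: sum = 11+70+54+54+54+54+218+202+117+47+142 = 1023; mod 256 = 255 → ff.

ff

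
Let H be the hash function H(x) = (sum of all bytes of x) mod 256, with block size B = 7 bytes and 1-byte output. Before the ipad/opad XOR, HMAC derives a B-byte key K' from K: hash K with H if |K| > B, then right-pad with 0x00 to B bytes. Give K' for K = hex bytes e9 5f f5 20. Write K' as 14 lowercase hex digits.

e95ff520000000

Key hex bytes e9 5f f5 20 is 4 bytes ≤ B = 7; zero-pad to 7 bytes: K' = e9 5f f5 20 00 00 00.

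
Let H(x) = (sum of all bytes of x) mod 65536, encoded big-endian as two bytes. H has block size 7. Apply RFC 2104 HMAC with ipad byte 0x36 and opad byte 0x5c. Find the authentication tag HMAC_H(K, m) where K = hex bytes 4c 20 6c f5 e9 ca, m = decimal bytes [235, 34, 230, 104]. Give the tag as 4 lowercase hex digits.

Key hex bytes 4c 20 6c f5 e9 ca is 6 bytes ≤ B = 7; zero-pad to 7 bytes: K' = 4c 20 6c f5 e9 ca 00.
K' ⊕ ipad = 7a 16 5a c3 df fc 36.  K' ⊕ opad = 10 7c 30 a9 b5 96 5c.
Inner input = (K'⊕ipad) ∥ m = 7a 16 5a c3 df fc 36 ∥ eb 22 e6 68.
Inner hash: sum = 122+22+90+195+223+252+54+235+34+230+104 = 1561 → 06 19.
Outer input = (K'⊕opad) ∥ inner = 10 7c 30 a9 b5 96 5c ∥ 06 19.
Outer hash (tag): sum = 16+124+48+169+181+150+92+6+25 = 811 → 03 2b.

032b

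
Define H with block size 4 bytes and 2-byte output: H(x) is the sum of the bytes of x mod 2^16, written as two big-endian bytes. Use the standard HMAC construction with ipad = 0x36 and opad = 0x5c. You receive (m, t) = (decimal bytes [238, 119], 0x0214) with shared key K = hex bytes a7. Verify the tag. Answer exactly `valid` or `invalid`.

invalid

Key hex bytes a7 is 1 byte ≤ B = 4; zero-pad to 4 bytes: K' = a7 00 00 00.
K' ⊕ ipad = 91 36 36 36; K' ⊕ opad = fb 5c 5c 5c.
Inner hash: sum = 145+54+54+54+238+119 = 664 → 02 98.
Outer hash (recomputed tag): sum = 251+92+92+92+2+152 = 681 → 02 a9.
Recomputed tag = 02a9; claimed = 0214 → mismatch.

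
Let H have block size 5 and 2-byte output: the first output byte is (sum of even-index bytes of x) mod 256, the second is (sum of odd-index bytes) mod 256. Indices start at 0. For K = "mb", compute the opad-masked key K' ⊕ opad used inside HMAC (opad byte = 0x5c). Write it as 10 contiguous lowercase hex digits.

313e5c5c5c

Key "mb" = 6d 62 is 2 bytes ≤ B = 5; zero-pad to 5 bytes: K' = 6d 62 00 00 00.
XOR each byte with 0x5c: 6d⊕5c=31, 62⊕5c=3e, 00⊕5c=5c, 00⊕5c=5c, 00⊕5c=5c.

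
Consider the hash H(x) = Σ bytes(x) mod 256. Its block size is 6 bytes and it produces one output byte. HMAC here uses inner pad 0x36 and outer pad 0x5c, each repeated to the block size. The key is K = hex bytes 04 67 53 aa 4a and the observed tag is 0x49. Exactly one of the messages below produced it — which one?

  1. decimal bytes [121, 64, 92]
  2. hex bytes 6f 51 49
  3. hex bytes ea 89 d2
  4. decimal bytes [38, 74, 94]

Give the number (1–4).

2

Key hex bytes 04 67 53 aa 4a is 5 bytes ≤ B = 6; zero-pad to 6 bytes: K' = 04 67 53 aa 4a 00.
K' ⊕ ipad = 32 51 65 9c 7c 36; K' ⊕ opad = 58 3b 0f f6 16 5c.
m1: inner = H(32 51 65 9c 7c 36 79 40 5c) = 4b; tag = H(58 3b 0f f6 16 5c 4b) = 55
m2: inner = H(32 51 65 9c 7c 36 6f 51 49) = 3f; tag = H(58 3b 0f f6 16 5c 3f) = 49 ← matches
m3: inner = H(32 51 65 9c 7c 36 ea 89 d2) = 7b; tag = H(58 3b 0f f6 16 5c 7b) = 85
m4: inner = H(32 51 65 9c 7c 36 26 4a 5e) = 04; tag = H(58 3b 0f f6 16 5c 04) = 0e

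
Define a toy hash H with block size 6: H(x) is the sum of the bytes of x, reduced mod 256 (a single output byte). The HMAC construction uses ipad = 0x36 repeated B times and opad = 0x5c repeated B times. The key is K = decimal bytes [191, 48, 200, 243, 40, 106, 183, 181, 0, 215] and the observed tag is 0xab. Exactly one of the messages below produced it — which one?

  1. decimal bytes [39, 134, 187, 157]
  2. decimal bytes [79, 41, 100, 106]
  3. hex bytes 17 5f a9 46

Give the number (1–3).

Key decimal bytes [191, 48, 200, 243, 40, 106, 183, 181, 0, 215] = bf 30 c8 f3 28 6a b7 b5 00 d7 is 10 bytes > B = 6, so hash it first: H(key) = 7f, then zero-pad to 6 bytes: K' = 7f 00 00 00 00 00.
K' ⊕ ipad = 49 36 36 36 36 36; K' ⊕ opad = 23 5c 5c 5c 5c 5c.
m1: inner = H(49 36 36 36 36 36 27 86 bb 9d) = 5c; tag = H(23 5c 5c 5c 5c 5c 5c) = 4b
m2: inner = H(49 36 36 36 36 36 4f 29 64 6a) = 9d; tag = H(23 5c 5c 5c 5c 5c 9d) = 8c
m3: inner = H(49 36 36 36 36 36 17 5f a9 46) = bc; tag = H(23 5c 5c 5c 5c 5c bc) = ab ← matches

3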